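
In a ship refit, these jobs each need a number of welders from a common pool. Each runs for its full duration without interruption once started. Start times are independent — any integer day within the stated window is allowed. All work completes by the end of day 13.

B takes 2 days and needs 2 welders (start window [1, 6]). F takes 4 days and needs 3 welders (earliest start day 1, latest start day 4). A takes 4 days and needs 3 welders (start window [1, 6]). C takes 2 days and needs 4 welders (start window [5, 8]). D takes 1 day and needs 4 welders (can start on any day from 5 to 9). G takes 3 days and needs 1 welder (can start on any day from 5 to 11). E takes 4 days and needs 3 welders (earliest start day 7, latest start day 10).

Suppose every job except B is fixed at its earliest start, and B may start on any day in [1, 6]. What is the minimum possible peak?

9

B@1: d1:8  d2:8  d3:6  d4:6  d5:9  d6:5  d7:4  d8:3  d9:3  d10:3  d11:0  d12:0  d13:0 → peak 9
B@2: d1:6  d2:8  d3:8  d4:6  d5:9  d6:5  d7:4  d8:3  d9:3  d10:3  d11:0  d12:0  d13:0 → peak 9
B@3: d1:6  d2:6  d3:8  d4:8  d5:9  d6:5  d7:4  d8:3  d9:3  d10:3  d11:0  d12:0  d13:0 → peak 9
B@4: d1:6  d2:6  d3:6  d4:8  d5:11  d6:5  d7:4  d8:3  d9:3  d10:3  d11:0  d12:0  d13:0 → peak 11
B@5: d1:6  d2:6  d3:6  d4:6  d5:11  d6:7  d7:4  d8:3  d9:3  d10:3  d11:0  d12:0  d13:0 → peak 11
B@6: d1:6  d2:6  d3:6  d4:6  d5:9  d6:7  d7:6  d8:3  d9:3  d10:3  d11:0  d12:0  d13:0 → peak 9
Best is B@1, peak 9.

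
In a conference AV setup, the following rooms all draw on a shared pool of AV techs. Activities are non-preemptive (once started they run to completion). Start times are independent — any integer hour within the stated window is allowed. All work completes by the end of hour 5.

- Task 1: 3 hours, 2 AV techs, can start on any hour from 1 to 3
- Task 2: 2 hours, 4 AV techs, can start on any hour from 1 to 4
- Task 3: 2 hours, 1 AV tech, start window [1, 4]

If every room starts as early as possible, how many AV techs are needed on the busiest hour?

Early-start schedule: Task 1@1, Task 2@1, Task 3@1.
Load per hour: hour 1: 7, hour 2: 7, hour 3: 2, hour 4: 0, hour 5: 0.
Peak is 7.

7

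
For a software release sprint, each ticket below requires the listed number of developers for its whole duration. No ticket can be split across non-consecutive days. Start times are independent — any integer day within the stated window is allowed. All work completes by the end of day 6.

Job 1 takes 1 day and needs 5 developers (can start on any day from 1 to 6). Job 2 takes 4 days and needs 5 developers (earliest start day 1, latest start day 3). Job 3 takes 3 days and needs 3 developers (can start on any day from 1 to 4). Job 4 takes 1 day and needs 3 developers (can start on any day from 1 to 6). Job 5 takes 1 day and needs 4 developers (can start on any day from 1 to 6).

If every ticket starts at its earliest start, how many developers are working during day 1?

20

At early start, day 1 has: Job 1, Job 2, Job 3, Job 4, Job 5.
Demand: 5 + 5 + 3 + 3 + 4 = 20.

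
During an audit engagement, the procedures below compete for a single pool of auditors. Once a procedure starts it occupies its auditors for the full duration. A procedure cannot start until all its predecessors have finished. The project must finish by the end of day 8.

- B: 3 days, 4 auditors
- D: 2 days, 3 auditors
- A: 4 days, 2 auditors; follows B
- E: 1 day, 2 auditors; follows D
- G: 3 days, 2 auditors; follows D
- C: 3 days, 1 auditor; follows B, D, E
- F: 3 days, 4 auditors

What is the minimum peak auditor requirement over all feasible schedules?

Early-start (B@1, D@1, A@4, E@3, G@3, C@4, F@1) gives peak 12: d1:11  d2:11  d3:12  d4:5  d5:5  d6:3  d7:2  d8:0.
Shift E→4, C→5, F→6.
Schedule B@1, D@1, A@4, E@4, G@3, C@5, F@6: d1:7  d2:7  d3:6  d4:6  d5:5  d6:7  d7:7  d8:4 — peak 7.
Total auditor-days = 49 over 8 days ⇒ peak ≥ ⌈49/8⌉ = 7, so 7 is optimal.

7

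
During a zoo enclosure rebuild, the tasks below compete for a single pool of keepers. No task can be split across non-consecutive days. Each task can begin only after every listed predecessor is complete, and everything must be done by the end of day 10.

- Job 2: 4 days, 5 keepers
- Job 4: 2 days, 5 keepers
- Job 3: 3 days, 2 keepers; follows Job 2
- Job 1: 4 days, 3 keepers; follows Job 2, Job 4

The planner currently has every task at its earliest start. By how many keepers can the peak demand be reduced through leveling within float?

5

Early-start peak: d1:10  d2:10  d3:5  d4:5  d5:5  d6:5  d7:5  d8:3  d9:0  d10:0 ⇒ 10.
Leveled (Job 2@1, Job 4@5, Job 3@7, Job 1@7): d1:5  d2:5  d3:5  d4:5  d5:5  d6:5  d7:5  d8:5  d9:5  d10:3 ⇒ 5.
Reduction 10 − 5 = 5.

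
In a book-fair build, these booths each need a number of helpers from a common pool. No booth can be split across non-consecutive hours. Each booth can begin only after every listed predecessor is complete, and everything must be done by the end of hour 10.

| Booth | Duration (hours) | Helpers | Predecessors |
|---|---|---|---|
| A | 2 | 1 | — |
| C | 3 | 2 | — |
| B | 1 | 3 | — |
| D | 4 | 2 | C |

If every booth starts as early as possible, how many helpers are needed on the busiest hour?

6

Early-start schedule: A@1, C@1, B@1, D@4.
Load per hour: hour 1: 6, hour 2: 3, hour 3: 2, hour 4: 2, hour 5: 2, hour 6: 2, hour 7: 2, hour 8: 0, hour 9: 0, hour 10: 0.
Peak is 6.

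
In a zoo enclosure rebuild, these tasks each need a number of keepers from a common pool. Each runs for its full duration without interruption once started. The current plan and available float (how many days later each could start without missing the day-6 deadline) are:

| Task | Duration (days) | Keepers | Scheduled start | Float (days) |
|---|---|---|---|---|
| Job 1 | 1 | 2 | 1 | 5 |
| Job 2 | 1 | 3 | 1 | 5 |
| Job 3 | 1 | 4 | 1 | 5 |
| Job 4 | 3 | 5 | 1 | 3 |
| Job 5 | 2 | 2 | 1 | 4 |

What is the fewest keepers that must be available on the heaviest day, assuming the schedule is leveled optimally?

Early-start (Job 1@1, Job 2@1, Job 3@1, Job 4@1, Job 5@1) gives peak 16: d1:16  d2:7  d3:5  d4:0  d5:0  d6:0.
Shift Job 2→2, Job 3→3, Job 4→4.
Schedule Job 1@1, Job 2@2, Job 3@3, Job 4@4, Job 5@1: d1:4  d2:5  d3:4  d4:5  d5:5  d6:5 — peak 5.
Total keeper-days = 28 over 6 days ⇒ peak ≥ ⌈28/6⌉ = 5, so 5 is optimal.

5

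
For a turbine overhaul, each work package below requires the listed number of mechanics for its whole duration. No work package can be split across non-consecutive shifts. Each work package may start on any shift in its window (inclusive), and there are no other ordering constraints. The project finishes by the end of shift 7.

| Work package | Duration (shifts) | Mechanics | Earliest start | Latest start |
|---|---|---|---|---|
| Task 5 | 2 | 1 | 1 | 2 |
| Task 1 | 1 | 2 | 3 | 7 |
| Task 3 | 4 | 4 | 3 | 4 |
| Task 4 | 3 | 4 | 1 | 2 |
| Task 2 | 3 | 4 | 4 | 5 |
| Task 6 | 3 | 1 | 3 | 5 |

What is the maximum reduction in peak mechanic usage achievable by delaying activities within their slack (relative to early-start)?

Early-start peak: s1:5  s2:5  s3:11  s4:9  s5:9  s6:8  s7:0 ⇒ 11.
Leveled (Task 5@1, Task 1@3, Task 3@4, Task 4@1, Task 2@4, Task 6@3): s1:5  s2:5  s3:7  s4:9  s5:9  s6:8  s7:4 ⇒ 9.
Reduction 11 − 9 = 2.

2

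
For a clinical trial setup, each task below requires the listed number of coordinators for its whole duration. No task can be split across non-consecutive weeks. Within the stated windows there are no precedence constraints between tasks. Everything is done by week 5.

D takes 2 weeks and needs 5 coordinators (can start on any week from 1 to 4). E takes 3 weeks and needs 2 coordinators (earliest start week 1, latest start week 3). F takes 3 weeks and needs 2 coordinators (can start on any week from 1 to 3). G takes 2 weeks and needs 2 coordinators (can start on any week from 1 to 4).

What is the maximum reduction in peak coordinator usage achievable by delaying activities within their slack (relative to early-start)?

5

Early-start peak: w1:11  w2:11  w3:4  w4:0  w5:0 ⇒ 11.
Leveled (D@1, E@3, F@3, G@3): w1:5  w2:5  w3:6  w4:6  w5:4 ⇒ 6.
Reduction 11 − 6 = 5.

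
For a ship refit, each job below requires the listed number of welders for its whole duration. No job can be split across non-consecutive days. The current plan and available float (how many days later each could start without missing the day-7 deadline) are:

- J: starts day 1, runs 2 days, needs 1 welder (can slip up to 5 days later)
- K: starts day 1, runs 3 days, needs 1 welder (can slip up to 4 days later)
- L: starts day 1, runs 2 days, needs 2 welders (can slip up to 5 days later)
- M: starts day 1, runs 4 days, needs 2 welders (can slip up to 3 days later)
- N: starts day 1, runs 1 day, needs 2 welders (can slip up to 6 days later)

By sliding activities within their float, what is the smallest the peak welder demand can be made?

Early-start (J@1, K@1, L@1, M@1, N@1) gives peak 8: d1:8  d2:6  d3:3  d4:2  d5:0  d6:0  d7:0.
Shift K→3, M→3, N→7.
Schedule J@1, K@3, L@1, M@3, N@7: d1:3  d2:3  d3:3  d4:3  d5:3  d6:2  d7:2 — peak 3.
Total welder-days = 19 over 7 days ⇒ peak ≥ ⌈19/7⌉ = 3, so 3 is optimal.

3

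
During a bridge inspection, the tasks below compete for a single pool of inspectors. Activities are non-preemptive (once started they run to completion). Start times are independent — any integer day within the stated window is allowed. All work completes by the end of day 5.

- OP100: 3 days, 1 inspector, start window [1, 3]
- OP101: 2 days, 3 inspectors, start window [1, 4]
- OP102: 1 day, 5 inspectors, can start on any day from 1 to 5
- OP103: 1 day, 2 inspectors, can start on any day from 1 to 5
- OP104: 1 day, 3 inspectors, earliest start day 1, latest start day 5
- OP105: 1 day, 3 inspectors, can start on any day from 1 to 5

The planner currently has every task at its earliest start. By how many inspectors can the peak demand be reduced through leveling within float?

12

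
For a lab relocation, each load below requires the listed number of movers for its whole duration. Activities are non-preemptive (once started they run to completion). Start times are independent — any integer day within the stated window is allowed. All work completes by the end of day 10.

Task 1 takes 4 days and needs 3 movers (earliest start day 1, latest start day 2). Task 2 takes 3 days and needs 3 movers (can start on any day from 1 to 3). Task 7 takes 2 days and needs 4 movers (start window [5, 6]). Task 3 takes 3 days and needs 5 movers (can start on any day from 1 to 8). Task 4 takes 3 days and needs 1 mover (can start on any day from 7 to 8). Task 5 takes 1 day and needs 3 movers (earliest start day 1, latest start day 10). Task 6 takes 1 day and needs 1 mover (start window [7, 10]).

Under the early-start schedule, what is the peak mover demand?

14

Early-start schedule: Task 1@1, Task 2@1, Task 7@5, Task 3@1, Task 4@7, Task 5@1, Task 6@7.
Load per day: day 1: 14, day 2: 11, day 3: 11, day 4: 3, day 5: 4, day 6: 4, day 7: 2, day 8: 1, day 9: 1, day 10: 0.
Peak is 14.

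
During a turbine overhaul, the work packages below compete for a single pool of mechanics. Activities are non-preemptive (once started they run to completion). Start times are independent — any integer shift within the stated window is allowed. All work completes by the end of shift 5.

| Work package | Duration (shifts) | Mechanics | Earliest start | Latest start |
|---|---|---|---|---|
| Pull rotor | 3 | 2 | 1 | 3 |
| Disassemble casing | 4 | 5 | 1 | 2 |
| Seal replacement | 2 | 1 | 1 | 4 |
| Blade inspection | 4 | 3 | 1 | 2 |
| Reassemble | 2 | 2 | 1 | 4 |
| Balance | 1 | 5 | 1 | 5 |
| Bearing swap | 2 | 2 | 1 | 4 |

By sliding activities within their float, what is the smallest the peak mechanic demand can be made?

12

Early-start (Pull rotor@1, Disassemble casing@1, Seal replacement@1, Blade inspection@1, Reassemble@1, Balance@1, Bearing swap@1) gives peak 20: s1:20  s2:15  s3:10  s4:8  s5:0.
Shift Reassemble→3, Balance→5, Bearing swap→4.
Schedule Pull rotor@1, Disassemble casing@1, Seal replacement@1, Blade inspection@1, Reassemble@3, Balance@5, Bearing swap@4: s1:11  s2:11  s3:12  s4:12  s5:7 — peak 12.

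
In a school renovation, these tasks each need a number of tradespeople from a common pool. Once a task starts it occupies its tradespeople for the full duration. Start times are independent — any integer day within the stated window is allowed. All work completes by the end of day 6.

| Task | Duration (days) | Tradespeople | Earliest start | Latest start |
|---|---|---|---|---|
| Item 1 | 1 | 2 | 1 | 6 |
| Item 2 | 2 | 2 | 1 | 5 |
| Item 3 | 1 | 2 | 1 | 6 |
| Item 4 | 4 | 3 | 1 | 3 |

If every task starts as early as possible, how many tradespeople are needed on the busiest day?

Early-start schedule: Item 1@1, Item 2@1, Item 3@1, Item 4@1.
Load per day: day 1: 9, day 2: 5, day 3: 3, day 4: 3, day 5: 0, day 6: 0.
Peak is 9.

9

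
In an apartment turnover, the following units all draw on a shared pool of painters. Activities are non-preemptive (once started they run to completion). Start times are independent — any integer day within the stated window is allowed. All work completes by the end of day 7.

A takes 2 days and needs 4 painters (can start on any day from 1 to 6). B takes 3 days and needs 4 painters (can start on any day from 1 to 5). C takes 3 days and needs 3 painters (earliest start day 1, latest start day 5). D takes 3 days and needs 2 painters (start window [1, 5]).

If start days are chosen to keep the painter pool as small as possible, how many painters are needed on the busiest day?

Early-start (A@1, B@1, C@1, D@1) gives peak 13: d1:13  d2:13  d3:9  d4:0  d5:0  d6:0  d7:0.
Shift B→3, D→4.
Schedule A@1, B@3, C@1, D@4: d1:7  d2:7  d3:7  d4:6  d5:6  d6:2  d7:0 — peak 7.

7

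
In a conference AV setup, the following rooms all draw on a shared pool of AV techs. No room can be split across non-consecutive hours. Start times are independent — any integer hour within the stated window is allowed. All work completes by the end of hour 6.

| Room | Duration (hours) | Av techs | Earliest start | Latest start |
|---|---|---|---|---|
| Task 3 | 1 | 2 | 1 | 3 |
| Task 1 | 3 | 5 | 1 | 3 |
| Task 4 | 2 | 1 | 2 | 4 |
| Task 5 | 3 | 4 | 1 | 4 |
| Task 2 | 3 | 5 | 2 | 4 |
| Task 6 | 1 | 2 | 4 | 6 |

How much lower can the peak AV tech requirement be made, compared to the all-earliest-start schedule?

5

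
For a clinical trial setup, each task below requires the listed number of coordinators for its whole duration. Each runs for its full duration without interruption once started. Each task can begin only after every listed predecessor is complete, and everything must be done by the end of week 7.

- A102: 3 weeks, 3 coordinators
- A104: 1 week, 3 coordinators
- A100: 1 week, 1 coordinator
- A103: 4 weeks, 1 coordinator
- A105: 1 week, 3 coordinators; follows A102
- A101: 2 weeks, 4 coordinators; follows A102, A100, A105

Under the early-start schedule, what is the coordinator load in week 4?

At early start, week 4 has: A103, A105.
Demand: 1 + 3 = 4.

4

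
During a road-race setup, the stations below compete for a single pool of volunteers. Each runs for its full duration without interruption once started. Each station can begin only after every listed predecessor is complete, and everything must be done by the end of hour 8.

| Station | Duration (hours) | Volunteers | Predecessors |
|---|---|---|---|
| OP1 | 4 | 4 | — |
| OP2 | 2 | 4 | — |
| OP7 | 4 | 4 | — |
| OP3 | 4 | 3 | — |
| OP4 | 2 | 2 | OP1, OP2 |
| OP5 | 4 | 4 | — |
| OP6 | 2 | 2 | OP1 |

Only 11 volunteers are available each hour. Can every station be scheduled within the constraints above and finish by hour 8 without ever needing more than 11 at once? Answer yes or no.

Schedule OP1@1, OP2@1, OP7@3, OP3@1, OP4@5, OP5@5, OP6@7: h1:11  h2:11  h3:11  h4:11  h5:10  h6:10  h7:6  h8:6 — peak 11 ≤ 11.

yes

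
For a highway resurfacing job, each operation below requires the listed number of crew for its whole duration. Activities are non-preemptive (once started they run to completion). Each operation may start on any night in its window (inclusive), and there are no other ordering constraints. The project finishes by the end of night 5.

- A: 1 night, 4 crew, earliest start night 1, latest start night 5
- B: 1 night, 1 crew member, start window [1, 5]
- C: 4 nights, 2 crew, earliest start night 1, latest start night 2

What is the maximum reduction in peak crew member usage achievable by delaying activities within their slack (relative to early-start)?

3

Early-start peak: n1:7  n2:2  n3:2  n4:2  n5:0 ⇒ 7.
Leveled (A@1, B@2, C@2): n1:4  n2:3  n3:2  n4:2  n5:2 ⇒ 4.
Reduction 7 − 4 = 3.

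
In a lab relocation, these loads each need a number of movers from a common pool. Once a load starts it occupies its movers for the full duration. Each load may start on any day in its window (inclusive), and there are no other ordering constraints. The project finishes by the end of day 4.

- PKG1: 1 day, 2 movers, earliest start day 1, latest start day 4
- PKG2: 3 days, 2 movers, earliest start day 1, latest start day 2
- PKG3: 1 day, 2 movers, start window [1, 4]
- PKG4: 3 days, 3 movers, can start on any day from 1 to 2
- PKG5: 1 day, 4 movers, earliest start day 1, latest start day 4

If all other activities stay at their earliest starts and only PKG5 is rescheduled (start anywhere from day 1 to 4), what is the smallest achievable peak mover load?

9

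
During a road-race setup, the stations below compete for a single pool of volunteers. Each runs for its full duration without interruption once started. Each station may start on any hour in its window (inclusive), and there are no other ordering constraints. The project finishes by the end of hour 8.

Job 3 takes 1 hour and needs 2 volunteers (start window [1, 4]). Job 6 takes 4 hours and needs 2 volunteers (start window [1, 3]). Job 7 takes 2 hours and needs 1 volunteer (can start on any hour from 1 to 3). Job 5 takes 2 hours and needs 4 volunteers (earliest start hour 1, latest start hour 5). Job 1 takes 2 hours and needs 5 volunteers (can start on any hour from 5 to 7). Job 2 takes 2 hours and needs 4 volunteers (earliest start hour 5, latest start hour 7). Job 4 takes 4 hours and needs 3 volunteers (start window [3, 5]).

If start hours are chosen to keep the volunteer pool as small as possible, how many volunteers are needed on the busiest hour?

Early-start (Job 3@1, Job 6@1, Job 7@1, Job 5@1, Job 1@5, Job 2@5, Job 4@3) gives peak 12: h1:9  h2:7  h3:5  h4:5  h5:12  h6:12  h7:0  h8:0.
Shift Job 3→3, Job 1→7.
Schedule Job 3@3, Job 6@1, Job 7@1, Job 5@1, Job 1@7, Job 2@5, Job 4@3: h1:7  h2:7  h3:7  h4:5  h5:7  h6:7  h7:5  h8:5 — peak 7.
Total volunteer-hours = 50 over 8 hours ⇒ peak ≥ ⌈50/8⌉ = 7, so 7 is optimal.

7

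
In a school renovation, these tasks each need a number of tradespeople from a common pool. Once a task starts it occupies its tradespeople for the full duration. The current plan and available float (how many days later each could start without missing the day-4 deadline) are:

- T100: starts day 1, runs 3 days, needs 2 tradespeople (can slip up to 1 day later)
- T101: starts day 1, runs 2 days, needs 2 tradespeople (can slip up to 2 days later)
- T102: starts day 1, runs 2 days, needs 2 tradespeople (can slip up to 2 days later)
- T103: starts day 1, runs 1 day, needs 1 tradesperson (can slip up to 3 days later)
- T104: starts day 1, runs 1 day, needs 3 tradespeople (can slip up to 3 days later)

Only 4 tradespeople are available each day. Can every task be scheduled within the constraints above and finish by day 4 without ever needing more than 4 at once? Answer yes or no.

Total tradesperson-days = 18; over 4 days the average is 18/4 > 4, so some day must exceed 4.

no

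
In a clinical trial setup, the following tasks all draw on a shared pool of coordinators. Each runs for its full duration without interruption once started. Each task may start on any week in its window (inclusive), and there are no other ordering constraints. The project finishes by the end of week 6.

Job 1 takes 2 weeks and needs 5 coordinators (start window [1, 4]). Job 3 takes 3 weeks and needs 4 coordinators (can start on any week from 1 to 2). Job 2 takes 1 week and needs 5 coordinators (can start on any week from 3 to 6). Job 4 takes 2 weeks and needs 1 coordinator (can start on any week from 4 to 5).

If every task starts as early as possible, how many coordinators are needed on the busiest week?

9

Early-start schedule: Job 1@1, Job 3@1, Job 2@3, Job 4@4.
Load per week: week 1: 9, week 2: 9, week 3: 9, week 4: 1, week 5: 1, week 6: 0.
Peak is 9.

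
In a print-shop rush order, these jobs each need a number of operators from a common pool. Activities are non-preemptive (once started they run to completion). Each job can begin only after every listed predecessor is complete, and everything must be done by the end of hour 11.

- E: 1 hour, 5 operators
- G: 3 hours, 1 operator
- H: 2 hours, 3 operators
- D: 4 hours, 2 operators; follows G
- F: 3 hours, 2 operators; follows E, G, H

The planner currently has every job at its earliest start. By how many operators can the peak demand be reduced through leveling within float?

Early-start peak: h1:9  h2:4  h3:1  h4:4  h5:4  h6:4  h7:2  h8:0  h9:0  h10:0  h11:0 ⇒ 9.
Leveled (E@1, G@2, H@2, D@5, F@5): h1:5  h2:4  h3:4  h4:1  h5:4  h6:4  h7:4  h8:2  h9:0  h10:0  h11:0 ⇒ 5.
Reduction 9 − 5 = 4.

4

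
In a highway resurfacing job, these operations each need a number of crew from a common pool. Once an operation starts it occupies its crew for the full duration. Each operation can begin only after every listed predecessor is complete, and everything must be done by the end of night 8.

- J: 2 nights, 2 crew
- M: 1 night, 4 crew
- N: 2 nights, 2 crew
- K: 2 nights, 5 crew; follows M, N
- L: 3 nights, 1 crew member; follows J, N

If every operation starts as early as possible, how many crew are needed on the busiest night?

Early-start schedule: J@1, M@1, N@1, K@3, L@3.
Load per night: night 1: 8, night 2: 4, night 3: 6, night 4: 6, night 5: 1, night 6: 0, night 7: 0, night 8: 0.
Peak is 8.

8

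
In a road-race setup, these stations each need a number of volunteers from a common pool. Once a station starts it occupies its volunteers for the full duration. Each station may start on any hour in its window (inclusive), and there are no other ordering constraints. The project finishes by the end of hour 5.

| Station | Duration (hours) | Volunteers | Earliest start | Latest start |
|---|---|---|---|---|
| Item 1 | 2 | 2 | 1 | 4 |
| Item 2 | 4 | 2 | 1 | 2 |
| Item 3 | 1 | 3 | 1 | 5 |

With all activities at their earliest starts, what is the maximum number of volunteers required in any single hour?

Early-start schedule: Item 1@1, Item 2@1, Item 3@1.
Load per hour: hour 1: 7, hour 2: 4, hour 3: 2, hour 4: 2, hour 5: 0.
Peak is 7.

7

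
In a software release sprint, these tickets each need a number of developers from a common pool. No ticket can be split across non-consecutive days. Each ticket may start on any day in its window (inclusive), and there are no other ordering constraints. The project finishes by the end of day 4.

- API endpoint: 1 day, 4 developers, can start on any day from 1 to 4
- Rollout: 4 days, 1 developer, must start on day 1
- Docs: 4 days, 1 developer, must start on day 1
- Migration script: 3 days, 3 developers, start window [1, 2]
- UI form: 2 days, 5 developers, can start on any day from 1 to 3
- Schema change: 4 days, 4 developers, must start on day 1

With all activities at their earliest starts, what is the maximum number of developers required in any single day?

18

Early-start schedule: API endpoint@1, Rollout@1, Docs@1, Migration script@1, UI form@1, Schema change@1.
Load per day: day 1: 18, day 2: 14, day 3: 9, day 4: 6.
Peak is 18.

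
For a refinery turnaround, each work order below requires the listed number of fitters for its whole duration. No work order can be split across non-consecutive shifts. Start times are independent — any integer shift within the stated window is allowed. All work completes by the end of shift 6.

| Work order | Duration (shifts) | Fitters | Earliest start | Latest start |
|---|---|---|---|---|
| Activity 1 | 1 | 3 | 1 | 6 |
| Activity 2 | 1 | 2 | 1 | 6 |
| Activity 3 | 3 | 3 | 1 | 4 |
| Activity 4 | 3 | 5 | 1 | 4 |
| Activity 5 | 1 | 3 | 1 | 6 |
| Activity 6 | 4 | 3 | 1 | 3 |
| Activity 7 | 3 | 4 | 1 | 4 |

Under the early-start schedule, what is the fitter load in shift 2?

15

At early start, shift 2 has: Activity 3, Activity 4, Activity 6, Activity 7.
Demand: 3 + 5 + 3 + 4 = 15.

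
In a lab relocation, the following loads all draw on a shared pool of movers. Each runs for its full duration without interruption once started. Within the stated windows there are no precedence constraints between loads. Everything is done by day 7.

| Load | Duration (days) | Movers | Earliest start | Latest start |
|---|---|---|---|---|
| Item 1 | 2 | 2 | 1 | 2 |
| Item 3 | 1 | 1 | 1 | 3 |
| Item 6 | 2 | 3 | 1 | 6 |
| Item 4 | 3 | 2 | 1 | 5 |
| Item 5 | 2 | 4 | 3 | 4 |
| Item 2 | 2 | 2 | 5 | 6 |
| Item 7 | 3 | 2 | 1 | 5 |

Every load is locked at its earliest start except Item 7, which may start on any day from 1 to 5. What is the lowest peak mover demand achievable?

8

Item 7@1: d1:10  d2:9  d3:8  d4:4  d5:2  d6:2  d7:0 → peak 10
Item 7@2: d1:8  d2:9  d3:8  d4:6  d5:2  d6:2  d7:0 → peak 9
Item 7@3: d1:8  d2:7  d3:8  d4:6  d5:4  d6:2  d7:0 → peak 8
Item 7@4: d1:8  d2:7  d3:6  d4:6  d5:4  d6:4  d7:0 → peak 8
Item 7@5: d1:8  d2:7  d3:6  d4:4  d5:4  d6:4  d7:2 → peak 8
Best is Item 7@3, peak 8.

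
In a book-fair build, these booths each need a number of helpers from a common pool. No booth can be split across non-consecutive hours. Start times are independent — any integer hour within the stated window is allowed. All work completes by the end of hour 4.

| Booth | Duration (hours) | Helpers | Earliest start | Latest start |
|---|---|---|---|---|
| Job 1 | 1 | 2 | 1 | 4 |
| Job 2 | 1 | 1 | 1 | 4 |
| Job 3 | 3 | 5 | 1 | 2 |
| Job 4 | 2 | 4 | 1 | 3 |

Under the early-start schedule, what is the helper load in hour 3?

5

At early start, hour 3 has: Job 3.
Demand: 5 = 5.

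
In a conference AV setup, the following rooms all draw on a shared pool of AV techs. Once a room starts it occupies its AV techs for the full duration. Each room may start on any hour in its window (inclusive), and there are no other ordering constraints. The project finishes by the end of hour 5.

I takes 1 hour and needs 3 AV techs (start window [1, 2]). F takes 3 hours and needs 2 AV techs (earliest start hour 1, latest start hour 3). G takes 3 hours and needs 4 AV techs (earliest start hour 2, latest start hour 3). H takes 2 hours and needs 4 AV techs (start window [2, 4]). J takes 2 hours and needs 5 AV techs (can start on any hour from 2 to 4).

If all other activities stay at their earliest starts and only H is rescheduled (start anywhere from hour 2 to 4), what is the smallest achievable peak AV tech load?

H@2: h1:5  h2:15  h3:15  h4:4  h5:0 → peak 15
H@3: h1:5  h2:11  h3:15  h4:8  h5:0 → peak 15
H@4: h1:5  h2:11  h3:11  h4:8  h5:4 → peak 11
Best is H@4, peak 11.

11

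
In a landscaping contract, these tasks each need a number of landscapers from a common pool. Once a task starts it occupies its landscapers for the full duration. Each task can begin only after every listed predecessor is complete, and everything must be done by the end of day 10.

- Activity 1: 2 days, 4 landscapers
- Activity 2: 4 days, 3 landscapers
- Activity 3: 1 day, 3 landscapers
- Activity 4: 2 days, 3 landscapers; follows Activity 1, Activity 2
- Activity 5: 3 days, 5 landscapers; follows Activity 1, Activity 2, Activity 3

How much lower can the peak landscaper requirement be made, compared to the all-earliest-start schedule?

Early-start peak: d1:10  d2:7  d3:3  d4:3  d5:8  d6:8  d7:5  d8:0  d9:0  d10:0 ⇒ 10.
Leveled (Activity 1@1, Activity 2@1, Activity 3@3, Activity 4@5, Activity 5@7): d1:7  d2:7  d3:6  d4:3  d5:3  d6:3  d7:5  d8:5  d9:5  d10:0 ⇒ 7.
Reduction 10 − 7 = 3.

3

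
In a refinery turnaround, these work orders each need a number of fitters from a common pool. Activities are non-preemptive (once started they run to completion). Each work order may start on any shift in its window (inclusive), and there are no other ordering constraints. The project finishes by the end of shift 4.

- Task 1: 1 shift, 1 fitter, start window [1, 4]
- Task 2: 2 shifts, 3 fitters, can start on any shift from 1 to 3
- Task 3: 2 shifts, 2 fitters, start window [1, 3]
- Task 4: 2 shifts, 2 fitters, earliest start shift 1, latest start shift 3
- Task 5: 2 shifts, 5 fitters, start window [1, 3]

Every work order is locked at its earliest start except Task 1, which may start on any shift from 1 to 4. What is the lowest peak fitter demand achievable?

12

Task 1@1: s1:13  s2:12  s3:0  s4:0 → peak 13
Task 1@2: s1:12  s2:13  s3:0  s4:0 → peak 13
Task 1@3: s1:12  s2:12  s3:1  s4:0 → peak 12
Task 1@4: s1:12  s2:12  s3:0  s4:1 → peak 12
Best is Task 1@3, peak 12.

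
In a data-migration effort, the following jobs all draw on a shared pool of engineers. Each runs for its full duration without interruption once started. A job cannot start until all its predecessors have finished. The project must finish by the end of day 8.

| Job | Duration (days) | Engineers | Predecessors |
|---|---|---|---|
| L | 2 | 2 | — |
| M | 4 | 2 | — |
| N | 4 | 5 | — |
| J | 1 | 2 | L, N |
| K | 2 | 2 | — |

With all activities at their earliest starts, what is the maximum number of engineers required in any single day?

11

Early-start schedule: L@1, M@1, N@1, J@5, K@1.
Load per day: day 1: 11, day 2: 11, day 3: 7, day 4: 7, day 5: 2, day 6: 0, day 7: 0, day 8: 0.
Peak is 11.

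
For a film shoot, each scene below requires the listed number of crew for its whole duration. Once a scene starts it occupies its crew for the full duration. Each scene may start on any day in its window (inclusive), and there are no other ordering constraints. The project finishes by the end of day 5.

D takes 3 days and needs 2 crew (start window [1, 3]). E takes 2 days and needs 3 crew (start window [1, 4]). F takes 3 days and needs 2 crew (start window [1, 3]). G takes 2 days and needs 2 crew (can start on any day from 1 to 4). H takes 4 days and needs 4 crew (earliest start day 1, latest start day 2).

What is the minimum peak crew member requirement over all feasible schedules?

9

Early-start (D@1, E@1, F@1, G@1, H@1) gives peak 13: d1:13  d2:13  d3:8  d4:4  d5:0.
Shift F→3, G→4.
Schedule D@1, E@1, F@3, G@4, H@1: d1:9  d2:9  d3:8  d4:8  d5:4 — peak 9.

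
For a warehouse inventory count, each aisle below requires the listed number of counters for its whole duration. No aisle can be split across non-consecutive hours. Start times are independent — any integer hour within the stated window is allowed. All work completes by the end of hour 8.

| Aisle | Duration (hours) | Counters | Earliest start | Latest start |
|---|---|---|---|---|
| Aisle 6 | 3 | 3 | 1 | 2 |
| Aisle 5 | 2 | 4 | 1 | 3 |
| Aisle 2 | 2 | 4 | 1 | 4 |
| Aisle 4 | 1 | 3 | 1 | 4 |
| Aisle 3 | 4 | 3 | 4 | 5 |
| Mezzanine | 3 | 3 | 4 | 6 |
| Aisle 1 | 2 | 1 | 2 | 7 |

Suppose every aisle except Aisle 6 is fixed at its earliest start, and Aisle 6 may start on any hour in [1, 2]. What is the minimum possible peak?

Aisle 6@1: h1:14  h2:12  h3:4  h4:6  h5:6  h6:6  h7:3  h8:0 → peak 14
Aisle 6@2: h1:11  h2:12  h3:4  h4:9  h5:6  h6:6  h7:3  h8:0 → peak 12
Best is Aisle 6@2, peak 12.

12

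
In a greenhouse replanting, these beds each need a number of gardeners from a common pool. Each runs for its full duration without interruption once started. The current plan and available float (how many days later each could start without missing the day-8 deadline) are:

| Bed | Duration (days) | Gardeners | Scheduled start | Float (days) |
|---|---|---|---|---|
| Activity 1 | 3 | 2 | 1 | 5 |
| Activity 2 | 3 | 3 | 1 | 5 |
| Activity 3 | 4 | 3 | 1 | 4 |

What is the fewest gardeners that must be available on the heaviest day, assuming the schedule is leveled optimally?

Early-start (Activity 1@1, Activity 2@1, Activity 3@1) gives peak 8: d1:8  d2:8  d3:8  d4:3  d5:0  d6:0  d7:0  d8:0.
Shift Activity 3→4.
Schedule Activity 1@1, Activity 2@1, Activity 3@4: d1:5  d2:5  d3:5  d4:3  d5:3  d6:3  d7:3  d8:0 — peak 5.

5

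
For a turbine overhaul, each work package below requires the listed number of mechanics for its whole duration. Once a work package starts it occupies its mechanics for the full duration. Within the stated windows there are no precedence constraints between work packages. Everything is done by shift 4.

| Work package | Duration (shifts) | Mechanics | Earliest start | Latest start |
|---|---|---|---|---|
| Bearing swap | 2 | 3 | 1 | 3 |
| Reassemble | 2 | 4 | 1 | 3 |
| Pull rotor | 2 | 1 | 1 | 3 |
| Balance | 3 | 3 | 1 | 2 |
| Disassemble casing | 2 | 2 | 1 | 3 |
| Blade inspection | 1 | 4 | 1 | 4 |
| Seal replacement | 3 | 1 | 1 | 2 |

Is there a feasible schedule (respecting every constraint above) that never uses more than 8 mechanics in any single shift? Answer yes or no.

no

Total mechanic-shifts = 36; over 4 shifts the average is 36/4 > 8, so some shift must exceed 8.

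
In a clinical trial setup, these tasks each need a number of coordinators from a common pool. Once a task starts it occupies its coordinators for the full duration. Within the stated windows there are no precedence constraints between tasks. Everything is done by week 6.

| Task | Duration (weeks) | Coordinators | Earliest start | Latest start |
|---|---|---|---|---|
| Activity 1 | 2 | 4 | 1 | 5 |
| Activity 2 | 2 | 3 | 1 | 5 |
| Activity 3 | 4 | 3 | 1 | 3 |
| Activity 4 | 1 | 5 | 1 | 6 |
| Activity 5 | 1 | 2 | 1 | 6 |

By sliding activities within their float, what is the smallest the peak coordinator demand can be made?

Early-start (Activity 1@1, Activity 2@1, Activity 3@1, Activity 4@1, Activity 5@1) gives peak 17: w1:17  w2:10  w3:3  w4:3  w5:0  w6:0.
Shift Activity 2→3, Activity 4→5, Activity 5→5.
Schedule Activity 1@1, Activity 2@3, Activity 3@1, Activity 4@5, Activity 5@5: w1:7  w2:7  w3:6  w4:6  w5:7  w6:0 — peak 7.

7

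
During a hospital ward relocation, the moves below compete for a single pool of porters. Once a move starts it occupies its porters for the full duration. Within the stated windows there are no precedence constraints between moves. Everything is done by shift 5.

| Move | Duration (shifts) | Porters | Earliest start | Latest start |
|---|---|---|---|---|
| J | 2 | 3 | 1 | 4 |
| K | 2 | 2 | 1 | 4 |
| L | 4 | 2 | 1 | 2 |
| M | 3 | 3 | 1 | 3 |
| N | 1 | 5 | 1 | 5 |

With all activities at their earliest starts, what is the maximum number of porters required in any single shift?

Early-start schedule: J@1, K@1, L@1, M@1, N@1.
Load per shift: shift 1: 15, shift 2: 10, shift 3: 5, shift 4: 2, shift 5: 0.
Peak is 15.

15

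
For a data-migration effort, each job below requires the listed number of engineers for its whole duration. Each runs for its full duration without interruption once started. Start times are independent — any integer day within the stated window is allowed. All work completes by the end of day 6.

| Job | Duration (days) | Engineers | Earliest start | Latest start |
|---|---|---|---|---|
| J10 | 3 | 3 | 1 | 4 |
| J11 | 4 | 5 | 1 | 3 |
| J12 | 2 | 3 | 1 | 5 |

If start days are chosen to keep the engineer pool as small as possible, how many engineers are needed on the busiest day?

Early-start (J10@1, J11@1, J12@1) gives peak 11: d1:11  d2:11  d3:8  d4:5  d5:0  d6:0.
Shift J12→4.
Schedule J10@1, J11@1, J12@4: d1:8  d2:8  d3:8  d4:8  d5:3  d6:0 — peak 8.

8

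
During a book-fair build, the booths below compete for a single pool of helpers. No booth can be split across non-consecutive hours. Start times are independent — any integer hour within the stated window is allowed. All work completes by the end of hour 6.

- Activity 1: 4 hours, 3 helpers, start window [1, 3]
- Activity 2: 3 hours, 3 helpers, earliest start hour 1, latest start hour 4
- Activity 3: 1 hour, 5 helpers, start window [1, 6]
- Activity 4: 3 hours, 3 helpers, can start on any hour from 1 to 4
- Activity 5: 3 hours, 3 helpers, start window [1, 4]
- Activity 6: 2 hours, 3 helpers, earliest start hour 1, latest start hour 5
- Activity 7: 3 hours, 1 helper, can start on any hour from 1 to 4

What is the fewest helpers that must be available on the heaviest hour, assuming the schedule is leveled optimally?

10

Early-start (Activity 1@1, Activity 2@1, Activity 3@1, Activity 4@1, Activity 5@1, Activity 6@1, Activity 7@1) gives peak 21: h1:21  h2:16  h3:13  h4:3  h5:0  h6:0.
Shift Activity 3→6, Activity 5→4, Activity 6→4.
Schedule Activity 1@1, Activity 2@1, Activity 3@6, Activity 4@1, Activity 5@4, Activity 6@4, Activity 7@1: h1:10  h2:10  h3:10  h4:9  h5:6  h6:8 — peak 10.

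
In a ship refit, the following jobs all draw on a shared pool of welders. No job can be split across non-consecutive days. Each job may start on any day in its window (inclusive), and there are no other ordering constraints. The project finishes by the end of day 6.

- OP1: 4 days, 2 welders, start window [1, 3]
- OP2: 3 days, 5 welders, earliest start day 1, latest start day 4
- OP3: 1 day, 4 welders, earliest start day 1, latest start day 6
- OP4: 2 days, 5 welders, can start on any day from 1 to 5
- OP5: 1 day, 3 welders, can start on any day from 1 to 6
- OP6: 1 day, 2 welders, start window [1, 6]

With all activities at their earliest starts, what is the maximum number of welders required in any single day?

21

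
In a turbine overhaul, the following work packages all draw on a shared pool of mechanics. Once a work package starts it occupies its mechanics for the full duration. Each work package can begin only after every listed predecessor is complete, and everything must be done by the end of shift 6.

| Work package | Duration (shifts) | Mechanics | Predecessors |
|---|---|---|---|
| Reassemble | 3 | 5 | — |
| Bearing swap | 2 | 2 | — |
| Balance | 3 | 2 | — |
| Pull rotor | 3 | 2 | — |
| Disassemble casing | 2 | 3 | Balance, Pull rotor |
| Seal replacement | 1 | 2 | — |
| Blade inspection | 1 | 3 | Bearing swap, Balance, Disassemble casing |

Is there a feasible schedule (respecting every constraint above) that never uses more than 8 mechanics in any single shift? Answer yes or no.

yes

Schedule Reassemble@4, Bearing swap@1, Balance@1, Pull rotor@1, Disassemble casing@4, Seal replacement@1, Blade inspection@6: s1:8  s2:6  s3:4  s4:8  s5:8  s6:8 — peak 8 ≤ 8.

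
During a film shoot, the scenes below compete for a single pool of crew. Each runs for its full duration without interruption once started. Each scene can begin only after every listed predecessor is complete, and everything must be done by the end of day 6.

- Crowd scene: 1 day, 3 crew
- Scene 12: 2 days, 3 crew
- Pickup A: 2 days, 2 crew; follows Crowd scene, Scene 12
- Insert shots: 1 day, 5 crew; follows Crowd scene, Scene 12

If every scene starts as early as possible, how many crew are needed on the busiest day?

7

Early-start schedule: Crowd scene@1, Scene 12@1, Pickup A@3, Insert shots@3.
Load per day: day 1: 6, day 2: 3, day 3: 7, day 4: 2, day 5: 0, day 6: 0.
Peak is 7.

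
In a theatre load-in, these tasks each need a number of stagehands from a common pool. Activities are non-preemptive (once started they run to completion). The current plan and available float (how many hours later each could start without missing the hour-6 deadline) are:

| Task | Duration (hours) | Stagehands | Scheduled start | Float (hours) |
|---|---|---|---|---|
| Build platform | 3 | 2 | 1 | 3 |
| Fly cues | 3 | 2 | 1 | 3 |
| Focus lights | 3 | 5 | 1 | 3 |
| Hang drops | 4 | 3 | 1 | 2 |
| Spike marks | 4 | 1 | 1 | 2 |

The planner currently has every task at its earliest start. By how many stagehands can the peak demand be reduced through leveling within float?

4

Early-start peak: h1:13  h2:13  h3:13  h4:4  h5:0  h6:0 ⇒ 13.
Leveled (Build platform@1, Fly cues@1, Focus lights@4, Hang drops@1, Spike marks@1): h1:8  h2:8  h3:8  h4:9  h5:5  h6:5 ⇒ 9.
Reduction 13 − 9 = 4.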